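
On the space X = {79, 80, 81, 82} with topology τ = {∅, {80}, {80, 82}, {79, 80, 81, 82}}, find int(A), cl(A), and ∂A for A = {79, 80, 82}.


int(A) = {80, 82}, cl(A) = {79, 80, 81, 82}, ∂A = {79, 81}.

Closed sets in (X, τ) are complements of opens:
  closed(X, τ) = {∅, {79, 81}, {79, 81, 82}, {79, 80, 81, 82}}.
int(A) = ⋃ {U ∈ τ : U ⊆ A}. Opens contained in A: ∅, {80}, {80, 82}.
Taking the union of these: int(A) = {80, 82}.
cl(A) = ⋂ {C closed : A ⊆ C}. Closed sets containing A: {79, 80, 81, 82}.
Intersecting these: cl(A) = {79, 80, 81, 82}.
∂A = cl(A) ∖ int(A) = {79, 80, 81, 82} ∖ {80, 82} = {79, 81}.


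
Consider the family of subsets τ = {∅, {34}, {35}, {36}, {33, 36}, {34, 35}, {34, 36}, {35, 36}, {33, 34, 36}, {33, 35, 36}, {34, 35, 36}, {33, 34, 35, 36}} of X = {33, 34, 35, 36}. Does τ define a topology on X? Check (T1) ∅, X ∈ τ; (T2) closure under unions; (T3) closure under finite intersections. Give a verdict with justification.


τ IS a topology on X.

Axiom (T1): ∅ ∈ τ? Yes; X ∈ τ? Yes.
Axiom (T2/T3): check pairwise unions and intersections of members of τ.
All pairwise intersections and unions checked — each lies in τ. Therefore τ satisfies (T1), (T2), (T3): it IS a topology on X.


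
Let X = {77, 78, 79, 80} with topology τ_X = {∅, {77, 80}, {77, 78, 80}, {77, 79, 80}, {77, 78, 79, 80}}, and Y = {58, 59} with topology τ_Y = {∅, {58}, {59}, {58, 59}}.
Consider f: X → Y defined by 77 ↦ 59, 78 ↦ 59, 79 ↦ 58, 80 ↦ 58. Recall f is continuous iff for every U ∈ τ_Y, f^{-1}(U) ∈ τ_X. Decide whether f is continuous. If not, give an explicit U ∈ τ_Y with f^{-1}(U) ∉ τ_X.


f is NOT continuous.

Compute f^{-1}(U) for each U ∈ τ_Y:
  U = ∅: f^{-1}(U) = ∅ ∈ τ_X ✓.
  U = {58}: f^{-1}(U) = {79, 80} ∉ τ_X ✗.
  U = {59}: f^{-1}(U) = {77, 78} ∉ τ_X ✗.
  U = {58, 59}: f^{-1}(U) = {77, 78, 79, 80} ∈ τ_X ✓.
Found U = {58} with f^{-1}(U) = {79, 80} not in τ_X. Therefore f is NOT continuous.


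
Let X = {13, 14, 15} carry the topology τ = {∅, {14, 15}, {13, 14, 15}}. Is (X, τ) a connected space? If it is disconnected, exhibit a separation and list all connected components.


(X, τ) is connected.

Find clopen sets (U ∈ τ with X ∖ U ∈ τ):
  U = ∅, X ∖ U = {13, 14, 15} — both open, so U is clopen.
  U = {13, 14, 15}, X ∖ U = ∅ — both open, so U is clopen.
Only trivial clopens (∅ and X) exist, so (X, τ) is connected.
Compute connected components by grouping points that agree on all clopens:
  component: {13, 14, 15}


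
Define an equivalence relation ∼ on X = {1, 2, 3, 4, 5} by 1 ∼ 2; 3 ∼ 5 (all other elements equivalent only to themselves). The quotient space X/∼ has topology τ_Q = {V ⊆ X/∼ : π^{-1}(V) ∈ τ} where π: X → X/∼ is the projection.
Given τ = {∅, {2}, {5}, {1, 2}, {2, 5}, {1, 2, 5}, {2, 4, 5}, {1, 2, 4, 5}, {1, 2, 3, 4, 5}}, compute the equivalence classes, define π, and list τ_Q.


X/∼ = {[1=2], [3=5], [4]}; |τ_Q| = 3.

Equivalence classes: [1=2], [3=5], [4].
Quotient map π: X → X/∼ sends 1 ↦ [1=2], 2 ↦ [1=2], 3 ↦ [3=5], 4 ↦ [4], 5 ↦ [3=5].
For each subset V ⊆ X/∼, compute π^{-1}(V) ⊆ X and check whether π^{-1}(V) ∈ τ. V is open in τ_Q iff π^{-1}(V) ∈ τ.
  V = {}: π^{-1}(V) = ∅ ∈ τ ✓.
  V = {[1=2]}: π^{-1}(V) = {1, 2} ∈ τ ✓.
  V = {[3=5]}: π^{-1}(V) = {3, 5} ∉ τ ✗.
  V = {[1=2], [3=5]}: π^{-1}(V) = {1, 2, 3, 5} ∉ τ ✗.
  V = {[4]}: π^{-1}(V) = {4} ∉ τ ✗.
  V = {[1=2], [4]}: π^{-1}(V) = {1, 2, 4} ∉ τ ✗.
  V = {[3=5], [4]}: π^{-1}(V) = {3, 4, 5} ∉ τ ✗.
  V = {[1=2], [3=5], [4]}: π^{-1}(V) = {1, 2, 3, 4, 5} ∈ τ ✓.
Open sets in the quotient: τ_Q = {{}, {[1=2]}, {[1=2], [3=5], [4]}} (3 elements).


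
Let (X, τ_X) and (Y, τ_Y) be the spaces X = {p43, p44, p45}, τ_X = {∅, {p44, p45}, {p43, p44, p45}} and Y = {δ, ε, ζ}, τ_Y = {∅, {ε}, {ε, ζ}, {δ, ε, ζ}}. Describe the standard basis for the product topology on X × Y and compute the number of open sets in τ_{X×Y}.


Basis B = {∅ × ∅, {p44, p45} × {ε}, {p43, p44, p45} × {ε}, {p44, p45} × {ε, ζ}, {p43, p44, p45} × {ε, ζ}, {p44, p45} × {δ, ε, ζ}, {p43, p44, p45} × {δ, ε, ζ}}; |τ_{X×Y}| = 10.

Enumerate products U × V with U ∈ τ_X, V ∈ τ_Y (deduplicated):
  ∅ × ∅ = {} (∅)
  {p44, p45} × {ε} = {(p44,ε), (p45,ε)}
  {p43, p44, p45} × {ε} = {(p43,ε), (p44,ε), (p45,ε)}
  {p44, p45} × {ε, ζ} = {(p44,ε), (p44,ζ), (p45,ε), (p45,ζ)}
  {p43, p44, p45} × {ε, ζ} = {(p43,ε), (p43,ζ), (p44,ε), (p44,ζ), (p45,ε), (p45,ζ)}
  {p44, p45} × {δ, ε, ζ} = {(p44,δ), (p44,ε), (p44,ζ), (p45,δ), (p45,ε), (p45,ζ)}
  {p43, p44, p45} × {δ, ε, ζ} = {(p43,δ), (p43,ε), (p43,ζ), (p44,δ), (p44,ε), (p44,ζ), (p45,δ), (p45,ε), (p45,ζ)}
These 7 distinct sets form the basis B.
Close under arbitrary unions to get τ_{X×Y}; counting gives |τ_{X×Y}| = 10.


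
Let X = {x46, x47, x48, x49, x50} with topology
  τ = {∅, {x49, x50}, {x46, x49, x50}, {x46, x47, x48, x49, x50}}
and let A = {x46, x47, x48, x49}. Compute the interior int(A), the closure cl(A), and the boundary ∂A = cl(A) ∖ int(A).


int(A) = ∅, cl(A) = {x46, x47, x48, x49, x50}, ∂A = {x46, x47, x48, x49, x50}.

Closed sets in (X, τ) are complements of opens:
  closed(X, τ) = {∅, {x47, x48}, {x46, x47, x48}, {x46, x47, x48, x49, x50}}.
int(A) = ⋃ {U ∈ τ : U ⊆ A}. Opens contained in A: ∅.
Taking the union of these: int(A) = ∅.
cl(A) = ⋂ {C closed : A ⊆ C}. Closed sets containing A: {x46, x47, x48, x49, x50}.
Intersecting these: cl(A) = {x46, x47, x48, x49, x50}.
∂A = cl(A) ∖ int(A) = {x46, x47, x48, x49, x50} ∖ ∅ = {x46, x47, x48, x49, x50}.


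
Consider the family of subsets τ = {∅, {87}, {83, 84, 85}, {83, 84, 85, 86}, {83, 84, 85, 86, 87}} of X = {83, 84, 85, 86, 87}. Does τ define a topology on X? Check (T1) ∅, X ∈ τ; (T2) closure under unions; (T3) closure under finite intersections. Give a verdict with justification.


τ is NOT a topology on X.

Axiom (T1): ∅ ∈ τ? Yes; X ∈ τ? Yes.
Axiom (T2/T3): check pairwise unions and intersections of members of τ.
Counterexample for (T2): {87} ∪ {83, 84, 85} = {83, 84, 85, 87} ∉ τ. Therefore τ is NOT a topology.


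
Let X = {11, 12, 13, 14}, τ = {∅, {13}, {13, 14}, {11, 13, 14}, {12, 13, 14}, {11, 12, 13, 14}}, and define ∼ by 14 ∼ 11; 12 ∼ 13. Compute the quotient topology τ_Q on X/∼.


X/∼ = {[11=14], [12=13]}; |τ_Q| = 2.

Equivalence classes: [11=14], [12=13].
Quotient map π: X → X/∼ sends 11 ↦ [11=14], 12 ↦ [12=13], 13 ↦ [12=13], 14 ↦ [11=14].
For each subset V ⊆ X/∼, compute π^{-1}(V) ⊆ X and check whether π^{-1}(V) ∈ τ. V is open in τ_Q iff π^{-1}(V) ∈ τ.
  V = {}: π^{-1}(V) = ∅ ∈ τ ✓.
  V = {[11=14]}: π^{-1}(V) = {11, 14} ∉ τ ✗.
  V = {[12=13]}: π^{-1}(V) = {12, 13} ∉ τ ✗.
  V = {[11=14], [12=13]}: π^{-1}(V) = {11, 12, 13, 14} ∈ τ ✓.
Open sets in the quotient: τ_Q = {{}, {[11=14], [12=13]}} (2 elements).


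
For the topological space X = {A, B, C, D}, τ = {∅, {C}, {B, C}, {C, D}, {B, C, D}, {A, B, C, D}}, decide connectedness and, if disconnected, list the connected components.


(X, τ) is connected.

Find clopen sets (U ∈ τ with X ∖ U ∈ τ):
  U = ∅, X ∖ U = {A, B, C, D} — both open, so U is clopen.
  U = {A, B, C, D}, X ∖ U = ∅ — both open, so U is clopen.
Only trivial clopens (∅ and X) exist, so (X, τ) is connected.
Compute connected components by grouping points that agree on all clopens:
  component: {A, B, C, D}


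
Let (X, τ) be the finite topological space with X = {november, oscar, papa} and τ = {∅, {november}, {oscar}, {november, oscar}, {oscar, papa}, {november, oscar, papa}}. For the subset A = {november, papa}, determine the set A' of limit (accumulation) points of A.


A' = ∅

For each x ∈ X, list the open sets U ∈ τ with x ∈ U, then check whether U ∩ (A ∖ {x}) ≠ ∅ for every such U.
  x = november: open {november} ∋ x has {november} ∩ (A ∖ {november}) = ∅, so x is NOT a limit point.
  x = oscar: open {oscar} ∋ x has {oscar} ∩ (A ∖ {oscar}) = ∅, so x is NOT a limit point.
  x = papa: open {oscar, papa} ∋ x has {oscar, papa} ∩ (A ∖ {papa}) = ∅, so x is NOT a limit point.
Collecting: A' = ∅.


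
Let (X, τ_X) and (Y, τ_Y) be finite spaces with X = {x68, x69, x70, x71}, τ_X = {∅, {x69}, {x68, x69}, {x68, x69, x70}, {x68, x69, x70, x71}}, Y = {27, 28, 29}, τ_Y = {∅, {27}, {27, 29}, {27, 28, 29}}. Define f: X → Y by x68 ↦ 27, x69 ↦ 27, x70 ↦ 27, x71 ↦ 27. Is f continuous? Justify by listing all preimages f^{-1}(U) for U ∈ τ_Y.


f IS continuous.

Compute f^{-1}(U) for each U ∈ τ_Y:
  U = ∅: f^{-1}(U) = ∅ ∈ τ_X ✓.
  U = {27}: f^{-1}(U) = {x68, x69, x70, x71} ∈ τ_X ✓.
  U = {27, 29}: f^{-1}(U) = {x68, x69, x70, x71} ∈ τ_X ✓.
  U = {27, 28, 29}: f^{-1}(U) = {x68, x69, x70, x71} ∈ τ_X ✓.
Every preimage lies in τ_X, so f IS continuous.


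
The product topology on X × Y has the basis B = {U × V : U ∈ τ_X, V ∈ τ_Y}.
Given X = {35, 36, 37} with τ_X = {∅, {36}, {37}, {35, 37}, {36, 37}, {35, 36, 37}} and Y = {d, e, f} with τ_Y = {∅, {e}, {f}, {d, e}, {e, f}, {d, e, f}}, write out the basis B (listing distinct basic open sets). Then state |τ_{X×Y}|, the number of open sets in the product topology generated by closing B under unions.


Basis B = {∅ × ∅, {36} × {e}, {36} × {f}, {37} × {e}, {37} × {f}, {35, 37} × {e}, {35, 37} × {f}, {36} × {d, e}, {36} × {e, f}, {36, 37} × {e}, {36, 37} × {f}, {37} × {d, e}, {37} × {e, f}, {35, 36, 37} × {e}, {35, 36, 37} × {f}, {36} × {d, e, f}, {37} × {d, e, f}, {35, 37} × {d, e}, {35, 37} × {e, f}, {36, 37} × {d, e}, {36, 37} × {e, f}, {35, 37} × {d, e, f}, {35, 36, 37} × {d, e}, {35, 36, 37} × {e, f}, {36, 37} × {d, e, f}, {35, 36, 37} × {d, e, f}}; |τ_{X×Y}| = 108.

Enumerate products U × V with U ∈ τ_X, V ∈ τ_Y (deduplicated):
  ∅ × ∅ = {} (∅)
  {36} × {e} = {(36,e)}
  {36} × {f} = {(36,f)}
  {37} × {e} = {(37,e)}
  {37} × {f} = {(37,f)}
  {35, 37} × {e} = {(35,e), (37,e)}
  {35, 37} × {f} = {(35,f), (37,f)}
  {36} × {d, e} = {(36,d), (36,e)}
  {36} × {e, f} = {(36,e), (36,f)}
  {36, 37} × {e} = {(36,e), (37,e)}
  {36, 37} × {f} = {(36,f), (37,f)}
  {37} × {d, e} = {(37,d), (37,e)}
  {37} × {e, f} = {(37,e), (37,f)}
  {35, 36, 37} × {e} = {(35,e), (36,e), (37,e)}
  {35, 36, 37} × {f} = {(35,f), (36,f), (37,f)}
  {36} × {d, e, f} = {(36,d), (36,e), (36,f)}
  {37} × {d, e, f} = {(37,d), (37,e), (37,f)}
  {35, 37} × {d, e} = {(35,d), (35,e), (37,d), (37,e)}
  {35, 37} × {e, f} = {(35,e), (35,f), (37,e), (37,f)}
  {36, 37} × {d, e} = {(36,d), (36,e), (37,d), (37,e)}
  {36, 37} × {e, f} = {(36,e), (36,f), (37,e), (37,f)}
  {35, 37} × {d, e, f} = {(35,d), (35,e), (35,f), (37,d), (37,e), (37,f)}
  {35, 36, 37} × {d, e} = {(35,d), (35,e), (36,d), (36,e), (37,d), (37,e)}
  {35, 36, 37} × {e, f} = {(35,e), (35,f), (36,e), (36,f), (37,e), (37,f)}
  {36, 37} × {d, e, f} = {(36,d), (36,e), (36,f), (37,d), (37,e), (37,f)}
  {35, 36, 37} × {d, e, f} = {(35,d), (35,e), (35,f), (36,d), (36,e), (36,f), (37,d), (37,e), (37,f)}
These 26 distinct sets form the basis B.
Close under arbitrary unions to get τ_{X×Y}; counting gives |τ_{X×Y}| = 108.


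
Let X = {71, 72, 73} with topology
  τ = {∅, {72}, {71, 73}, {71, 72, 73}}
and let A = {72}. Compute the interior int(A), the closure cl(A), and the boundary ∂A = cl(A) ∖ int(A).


int(A) = {72}, cl(A) = {72}, ∂A = ∅.

Closed sets in (X, τ) are complements of opens:
  closed(X, τ) = {∅, {72}, {71, 73}, {71, 72, 73}}.
int(A) = ⋃ {U ∈ τ : U ⊆ A}. Opens contained in A: ∅, {72}.
Taking the union of these: int(A) = {72}.
cl(A) = ⋂ {C closed : A ⊆ C}. Closed sets containing A: {72}, {71, 72, 73}.
Intersecting these: cl(A) = {72}.
∂A = cl(A) ∖ int(A) = {72} ∖ {72} = ∅.


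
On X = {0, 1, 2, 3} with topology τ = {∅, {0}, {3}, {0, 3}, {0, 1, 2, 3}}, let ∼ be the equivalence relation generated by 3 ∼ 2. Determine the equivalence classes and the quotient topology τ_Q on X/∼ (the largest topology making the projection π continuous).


X/∼ = {[0], [1], [2=3]}; |τ_Q| = 3.

Equivalence classes: [0], [1], [2=3].
Quotient map π: X → X/∼ sends 0 ↦ [0], 1 ↦ [1], 2 ↦ [2=3], 3 ↦ [2=3].
For each subset V ⊆ X/∼, compute π^{-1}(V) ⊆ X and check whether π^{-1}(V) ∈ τ. V is open in τ_Q iff π^{-1}(V) ∈ τ.
  V = {}: π^{-1}(V) = ∅ ∈ τ ✓.
  V = {[0]}: π^{-1}(V) = {0} ∈ τ ✓.
  V = {[1]}: π^{-1}(V) = {1} ∉ τ ✗.
  V = {[0], [1]}: π^{-1}(V) = {0, 1} ∉ τ ✗.
  V = {[2=3]}: π^{-1}(V) = {2, 3} ∉ τ ✗.
  V = {[0], [2=3]}: π^{-1}(V) = {0, 2, 3} ∉ τ ✗.
  V = {[1], [2=3]}: π^{-1}(V) = {1, 2, 3} ∉ τ ✗.
  V = {[0], [1], [2=3]}: π^{-1}(V) = {0, 1, 2, 3} ∈ τ ✓.
Open sets in the quotient: τ_Q = {{}, {[0]}, {[0], [1], [2=3]}} (3 elements).


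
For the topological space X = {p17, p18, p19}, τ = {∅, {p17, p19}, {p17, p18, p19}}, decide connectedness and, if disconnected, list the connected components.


(X, τ) is connected.

Find clopen sets (U ∈ τ with X ∖ U ∈ τ):
  U = ∅, X ∖ U = {p17, p18, p19} — both open, so U is clopen.
  U = {p17, p18, p19}, X ∖ U = ∅ — both open, so U is clopen.
Only trivial clopens (∅ and X) exist, so (X, τ) is connected.
Compute connected components by grouping points that agree on all clopens:
  component: {p17, p18, p19}


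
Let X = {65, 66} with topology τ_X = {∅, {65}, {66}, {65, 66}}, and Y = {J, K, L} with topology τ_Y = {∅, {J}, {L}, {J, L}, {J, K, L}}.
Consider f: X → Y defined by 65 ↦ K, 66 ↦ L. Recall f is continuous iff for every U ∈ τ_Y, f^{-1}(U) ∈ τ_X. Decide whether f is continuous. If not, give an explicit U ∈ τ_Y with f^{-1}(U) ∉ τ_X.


f IS continuous.

Compute f^{-1}(U) for each U ∈ τ_Y:
  U = ∅: f^{-1}(U) = ∅ ∈ τ_X ✓.
  U = {J}: f^{-1}(U) = ∅ ∈ τ_X ✓.
  U = {L}: f^{-1}(U) = {66} ∈ τ_X ✓.
  U = {J, L}: f^{-1}(U) = {66} ∈ τ_X ✓.
  U = {J, K, L}: f^{-1}(U) = {65, 66} ∈ τ_X ✓.
Every preimage lies in τ_X, so f IS continuous.


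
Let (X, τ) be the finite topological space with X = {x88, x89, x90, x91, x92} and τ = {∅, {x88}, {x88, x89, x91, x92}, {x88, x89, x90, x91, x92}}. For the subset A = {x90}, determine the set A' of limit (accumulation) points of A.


A' = ∅

For each x ∈ X, list the open sets U ∈ τ with x ∈ U, then check whether U ∩ (A ∖ {x}) ≠ ∅ for every such U.
  x = x88: open {x88} ∋ x has {x88} ∩ (A ∖ {x88}) = ∅, so x is NOT a limit point.
  x = x89: open {x88, x89, x91, x92} ∋ x has {x88, x89, x91, x92} ∩ (A ∖ {x89}) = ∅, so x is NOT a limit point.
  x = x90: open {x88, x89, x90, x91, x92} ∋ x has {x88, x89, x90, x91, x92} ∩ (A ∖ {x90}) = ∅, so x is NOT a limit point.
  x = x91: open {x88, x89, x91, x92} ∋ x has {x88, x89, x91, x92} ∩ (A ∖ {x91}) = ∅, so x is NOT a limit point.
  x = x92: open {x88, x89, x91, x92} ∋ x has {x88, x89, x91, x92} ∩ (A ∖ {x92}) = ∅, so x is NOT a limit point.
Collecting: A' = ∅.


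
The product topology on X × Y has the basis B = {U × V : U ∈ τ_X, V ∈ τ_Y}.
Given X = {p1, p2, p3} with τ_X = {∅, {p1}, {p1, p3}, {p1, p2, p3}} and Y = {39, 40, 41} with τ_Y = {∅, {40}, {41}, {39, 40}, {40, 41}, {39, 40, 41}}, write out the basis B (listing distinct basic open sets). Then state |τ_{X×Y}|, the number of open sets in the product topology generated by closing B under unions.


Basis B = {∅ × ∅, {p1} × {40}, {p1} × {41}, {p1} × {39, 40}, {p1} × {40, 41}, {p1, p3} × {40}, {p1, p3} × {41}, {p1} × {39, 40, 41}, {p1, p2, p3} × {40}, {p1, p2, p3} × {41}, {p1, p3} × {39, 40}, {p1, p3} × {40, 41}, {p1, p3} × {39, 40, 41}, {p1, p2, p3} × {39, 40}, {p1, p2, p3} × {40, 41}, {p1, p2, p3} × {39, 40, 41}}; |τ_{X×Y}| = 40.

Enumerate products U × V with U ∈ τ_X, V ∈ τ_Y (deduplicated):
  ∅ × ∅ = {} (∅)
  {p1} × {40} = {(p1,40)}
  {p1} × {41} = {(p1,41)}
  {p1} × {39, 40} = {(p1,39), (p1,40)}
  {p1} × {40, 41} = {(p1,40), (p1,41)}
  {p1, p3} × {40} = {(p1,40), (p3,40)}
  {p1, p3} × {41} = {(p1,41), (p3,41)}
  {p1} × {39, 40, 41} = {(p1,39), (p1,40), (p1,41)}
  {p1, p2, p3} × {40} = {(p1,40), (p2,40), (p3,40)}
  {p1, p2, p3} × {41} = {(p1,41), (p2,41), (p3,41)}
  {p1, p3} × {39, 40} = {(p1,39), (p1,40), (p3,39), (p3,40)}
  {p1, p3} × {40, 41} = {(p1,40), (p1,41), (p3,40), (p3,41)}
  {p1, p3} × {39, 40, 41} = {(p1,39), (p1,40), (p1,41), (p3,39), (p3,40), (p3,41)}
  {p1, p2, p3} × {39, 40} = {(p1,39), (p1,40), (p2,39), (p2,40), (p3,39), (p3,40)}
  {p1, p2, p3} × {40, 41} = {(p1,40), (p1,41), (p2,40), (p2,41), (p3,40), (p3,41)}
  {p1, p2, p3} × {39, 40, 41} = {(p1,39), (p1,40), (p1,41), (p2,39), (p2,40), (p2,41), (p3,39), (p3,40), (p3,41)}
These 16 distinct sets form the basis B.
Close under arbitrary unions to get τ_{X×Y}; counting gives |τ_{X×Y}| = 40.


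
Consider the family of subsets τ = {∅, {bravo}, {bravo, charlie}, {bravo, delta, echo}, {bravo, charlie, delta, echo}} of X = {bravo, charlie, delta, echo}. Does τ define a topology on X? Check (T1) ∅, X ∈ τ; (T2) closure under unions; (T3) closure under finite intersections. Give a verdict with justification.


τ IS a topology on X.

Axiom (T1): ∅ ∈ τ? Yes; X ∈ τ? Yes.
Axiom (T2/T3): check pairwise unions and intersections of members of τ.
All pairwise intersections and unions checked — each lies in τ. Therefore τ satisfies (T1), (T2), (T3): it IS a topology on X.


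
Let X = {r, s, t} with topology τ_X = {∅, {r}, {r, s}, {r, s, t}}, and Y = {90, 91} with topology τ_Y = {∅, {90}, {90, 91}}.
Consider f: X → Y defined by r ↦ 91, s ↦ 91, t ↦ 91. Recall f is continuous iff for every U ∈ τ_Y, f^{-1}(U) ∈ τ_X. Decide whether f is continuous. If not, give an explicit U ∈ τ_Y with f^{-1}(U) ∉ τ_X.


f IS continuous.

Compute f^{-1}(U) for each U ∈ τ_Y:
  U = ∅: f^{-1}(U) = ∅ ∈ τ_X ✓.
  U = {90}: f^{-1}(U) = ∅ ∈ τ_X ✓.
  U = {90, 91}: f^{-1}(U) = {r, s, t} ∈ τ_X ✓.
Every preimage lies in τ_X, so f IS continuous.


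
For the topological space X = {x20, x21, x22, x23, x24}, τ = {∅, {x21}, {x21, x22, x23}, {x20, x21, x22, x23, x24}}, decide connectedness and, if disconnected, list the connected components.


(X, τ) is connected.

Find clopen sets (U ∈ τ with X ∖ U ∈ τ):
  U = ∅, X ∖ U = {x20, x21, x22, x23, x24} — both open, so U is clopen.
  U = {x20, x21, x22, x23, x24}, X ∖ U = ∅ — both open, so U is clopen.
Only trivial clopens (∅ and X) exist, so (X, τ) is connected.
Compute connected components by grouping points that agree on all clopens:
  component: {x20, x21, x22, x23, x24}


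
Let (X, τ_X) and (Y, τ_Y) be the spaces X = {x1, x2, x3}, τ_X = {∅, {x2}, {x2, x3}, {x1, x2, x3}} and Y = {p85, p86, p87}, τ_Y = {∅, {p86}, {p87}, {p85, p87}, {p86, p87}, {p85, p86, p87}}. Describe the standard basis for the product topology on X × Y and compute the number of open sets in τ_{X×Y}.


Basis B = {∅ × ∅, {x2} × {p86}, {x2} × {p87}, {x2} × {p85, p87}, {x2} × {p86, p87}, {x2, x3} × {p86}, {x2, x3} × {p87}, {x1, x2, x3} × {p86}, {x1, x2, x3} × {p87}, {x2} × {p85, p86, p87}, {x2, x3} × {p85, p87}, {x2, x3} × {p86, p87}, {x1, x2, x3} × {p85, p87}, {x1, x2, x3} × {p86, p87}, {x2, x3} × {p85, p86, p87}, {x1, x2, x3} × {p85, p86, p87}}; |τ_{X×Y}| = 40.

Enumerate products U × V with U ∈ τ_X, V ∈ τ_Y (deduplicated):
  ∅ × ∅ = {} (∅)
  {x2} × {p86} = {(x2,p86)}
  {x2} × {p87} = {(x2,p87)}
  {x2} × {p85, p87} = {(x2,p85), (x2,p87)}
  {x2} × {p86, p87} = {(x2,p86), (x2,p87)}
  {x2, x3} × {p86} = {(x2,p86), (x3,p86)}
  {x2, x3} × {p87} = {(x2,p87), (x3,p87)}
  {x1, x2, x3} × {p86} = {(x1,p86), (x2,p86), (x3,p86)}
  {x1, x2, x3} × {p87} = {(x1,p87), (x2,p87), (x3,p87)}
  {x2} × {p85, p86, p87} = {(x2,p85), (x2,p86), (x2,p87)}
  {x2, x3} × {p85, p87} = {(x2,p85), (x2,p87), (x3,p85), (x3,p87)}
  {x2, x3} × {p86, p87} = {(x2,p86), (x2,p87), (x3,p86), (x3,p87)}
  {x1, x2, x3} × {p85, p87} = {(x1,p85), (x1,p87), (x2,p85), (x2,p87), (x3,p85), (x3,p87)}
  {x1, x2, x3} × {p86, p87} = {(x1,p86), (x1,p87), (x2,p86), (x2,p87), (x3,p86), (x3,p87)}
  {x2, x3} × {p85, p86, p87} = {(x2,p85), (x2,p86), (x2,p87), (x3,p85), (x3,p86), (x3,p87)}
  {x1, x2, x3} × {p85, p86, p87} = {(x1,p85), (x1,p86), (x1,p87), (x2,p85), (x2,p86), (x2,p87), (x3,p85), (x3,p86), (x3,p87)}
These 16 distinct sets form the basis B.
Close under arbitrary unions to get τ_{X×Y}; counting gives |τ_{X×Y}| = 40.


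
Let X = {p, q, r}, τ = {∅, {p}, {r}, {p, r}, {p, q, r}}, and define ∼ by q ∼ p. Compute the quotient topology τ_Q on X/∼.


X/∼ = {[p=q], [r]}; |τ_Q| = 3.

Equivalence classes: [p=q], [r].
Quotient map π: X → X/∼ sends p ↦ [p=q], q ↦ [p=q], r ↦ [r].
For each subset V ⊆ X/∼, compute π^{-1}(V) ⊆ X and check whether π^{-1}(V) ∈ τ. V is open in τ_Q iff π^{-1}(V) ∈ τ.
  V = {}: π^{-1}(V) = ∅ ∈ τ ✓.
  V = {[p=q]}: π^{-1}(V) = {p, q} ∉ τ ✗.
  V = {[r]}: π^{-1}(V) = {r} ∈ τ ✓.
  V = {[p=q], [r]}: π^{-1}(V) = {p, q, r} ∈ τ ✓.
Open sets in the quotient: τ_Q = {{}, {[r]}, {[p=q], [r]}} (3 elements).


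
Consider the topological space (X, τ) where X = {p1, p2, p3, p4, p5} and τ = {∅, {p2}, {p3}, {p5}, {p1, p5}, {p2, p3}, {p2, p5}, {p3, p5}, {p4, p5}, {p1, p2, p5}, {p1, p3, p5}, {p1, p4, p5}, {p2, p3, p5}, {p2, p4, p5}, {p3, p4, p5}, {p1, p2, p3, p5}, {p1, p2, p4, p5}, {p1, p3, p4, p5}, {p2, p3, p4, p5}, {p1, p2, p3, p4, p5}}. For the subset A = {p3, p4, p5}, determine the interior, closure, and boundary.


int(A) = {p3, p4, p5}, cl(A) = {p1, p3, p4, p5}, ∂A = {p1}.

Closed sets in (X, τ) are complements of opens:
  closed(X, τ) = {∅, {p1}, {p2}, {p3}, {p4}, {p1, p2}, {p1, p3}, {p1, p4}, {p2, p3}, {p2, p4}, {p3, p4}, {p1, p2, p3}, {p1, p2, p4}, {p1, p3, p4}, {p1, p4, p5}, {p2, p3, p4}, {p1, p2, p3, p4}, {p1, p2, p4, p5}, {p1, p3, p4, p5}, {p1, p2, p3, p4, p5}}.
int(A) = ⋃ {U ∈ τ : U ⊆ A}. Opens contained in A: ∅, {p3}, {p5}, {p3, p5}, {p4, p5}, {p3, p4, p5}.
Taking the union of these: int(A) = {p3, p4, p5}.
cl(A) = ⋂ {C closed : A ⊆ C}. Closed sets containing A: {p1, p3, p4, p5}, {p1, p2, p3, p4, p5}.
Intersecting these: cl(A) = {p1, p3, p4, p5}.
∂A = cl(A) ∖ int(A) = {p1, p3, p4, p5} ∖ {p3, p4, p5} = {p1}.


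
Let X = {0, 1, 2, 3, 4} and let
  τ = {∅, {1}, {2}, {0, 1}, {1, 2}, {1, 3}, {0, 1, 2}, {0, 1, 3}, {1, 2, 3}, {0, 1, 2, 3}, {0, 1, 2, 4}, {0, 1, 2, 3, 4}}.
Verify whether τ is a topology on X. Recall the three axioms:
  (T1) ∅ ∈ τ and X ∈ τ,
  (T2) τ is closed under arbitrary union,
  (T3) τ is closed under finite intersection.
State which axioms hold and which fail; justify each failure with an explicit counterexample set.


τ IS a topology on X.

Axiom (T1): ∅ ∈ τ? Yes; X ∈ τ? Yes.
Axiom (T2/T3): check pairwise unions and intersections of members of τ.
All pairwise intersections and unions checked — each lies in τ. Therefore τ satisfies (T1), (T2), (T3): it IS a topology on X.


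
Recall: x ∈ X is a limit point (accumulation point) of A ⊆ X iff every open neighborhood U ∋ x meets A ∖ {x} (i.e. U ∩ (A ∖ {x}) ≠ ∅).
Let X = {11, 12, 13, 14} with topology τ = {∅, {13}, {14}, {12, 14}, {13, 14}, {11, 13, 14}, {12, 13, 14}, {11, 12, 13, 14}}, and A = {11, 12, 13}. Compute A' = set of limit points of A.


A' = {11}

For each x ∈ X, list the open sets U ∈ τ with x ∈ U, then check whether U ∩ (A ∖ {x}) ≠ ∅ for every such U.
  x = 11: opens ∋ x are {11, 13, 14}, {11, 12, 13, 14}; each meets A ∖ {11}, so x IS a limit point.
  x = 12: open {12, 14} ∋ x has {12, 14} ∩ (A ∖ {12}) = ∅, so x is NOT a limit point.
  x = 13: open {13} ∋ x has {13} ∩ (A ∖ {13}) = ∅, so x is NOT a limit point.
  x = 14: open {14} ∋ x has {14} ∩ (A ∖ {14}) = ∅, so x is NOT a limit point.
Collecting: A' = {11}.


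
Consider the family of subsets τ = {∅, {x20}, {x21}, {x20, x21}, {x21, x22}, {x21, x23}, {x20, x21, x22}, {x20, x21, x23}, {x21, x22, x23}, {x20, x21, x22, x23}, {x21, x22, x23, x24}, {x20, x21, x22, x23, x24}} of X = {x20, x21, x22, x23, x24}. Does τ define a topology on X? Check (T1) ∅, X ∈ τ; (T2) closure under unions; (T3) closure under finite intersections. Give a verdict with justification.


τ IS a topology on X.

Axiom (T1): ∅ ∈ τ? Yes; X ∈ τ? Yes.
Axiom (T2/T3): check pairwise unions and intersections of members of τ.
All pairwise intersections and unions checked — each lies in τ. Therefore τ satisfies (T1), (T2), (T3): it IS a topology on X.


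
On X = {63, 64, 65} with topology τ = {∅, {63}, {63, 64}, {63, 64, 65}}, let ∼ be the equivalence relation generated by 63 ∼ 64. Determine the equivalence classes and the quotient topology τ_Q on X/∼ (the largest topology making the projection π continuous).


X/∼ = {[63=64], [65]}; |τ_Q| = 3.

Equivalence classes: [63=64], [65].
Quotient map π: X → X/∼ sends 63 ↦ [63=64], 64 ↦ [63=64], 65 ↦ [65].
For each subset V ⊆ X/∼, compute π^{-1}(V) ⊆ X and check whether π^{-1}(V) ∈ τ. V is open in τ_Q iff π^{-1}(V) ∈ τ.
  V = {}: π^{-1}(V) = ∅ ∈ τ ✓.
  V = {[63=64]}: π^{-1}(V) = {63, 64} ∈ τ ✓.
  V = {[65]}: π^{-1}(V) = {65} ∉ τ ✗.
  V = {[63=64], [65]}: π^{-1}(V) = {63, 64, 65} ∈ τ ✓.
Open sets in the quotient: τ_Q = {{}, {[63=64]}, {[63=64], [65]}} (3 elements).


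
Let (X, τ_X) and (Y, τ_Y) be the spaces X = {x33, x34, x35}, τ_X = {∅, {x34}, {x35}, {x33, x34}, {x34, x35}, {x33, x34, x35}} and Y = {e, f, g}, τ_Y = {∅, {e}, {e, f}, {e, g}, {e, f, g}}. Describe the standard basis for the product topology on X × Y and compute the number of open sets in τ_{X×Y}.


Basis B = {∅ × ∅, {x34} × {e}, {x35} × {e}, {x33, x34} × {e}, {x34} × {e, f}, {x34} × {e, g}, {x34, x35} × {e}, {x35} × {e, f}, {x35} × {e, g}, {x33, x34, x35} × {e}, {x34} × {e, f, g}, {x35} × {e, f, g}, {x33, x34} × {e, f}, {x33, x34} × {e, g}, {x34, x35} × {e, f}, {x34, x35} × {e, g}, {x33, x34} × {e, f, g}, {x33, x34, x35} × {e, f}, {x33, x34, x35} × {e, g}, {x34, x35} × {e, f, g}, {x33, x34, x35} × {e, f, g}}; |τ_{X×Y}| = 70.

Enumerate products U × V with U ∈ τ_X, V ∈ τ_Y (deduplicated):
  ∅ × ∅ = {} (∅)
  {x34} × {e} = {(x34,e)}
  {x35} × {e} = {(x35,e)}
  {x33, x34} × {e} = {(x33,e), (x34,e)}
  {x34} × {e, f} = {(x34,e), (x34,f)}
  {x34} × {e, g} = {(x34,e), (x34,g)}
  {x34, x35} × {e} = {(x34,e), (x35,e)}
  {x35} × {e, f} = {(x35,e), (x35,f)}
  {x35} × {e, g} = {(x35,e), (x35,g)}
  {x33, x34, x35} × {e} = {(x33,e), (x34,e), (x35,e)}
  {x34} × {e, f, g} = {(x34,e), (x34,f), (x34,g)}
  {x35} × {e, f, g} = {(x35,e), (x35,f), (x35,g)}
  {x33, x34} × {e, f} = {(x33,e), (x33,f), (x34,e), (x34,f)}
  {x33, x34} × {e, g} = {(x33,e), (x33,g), (x34,e), (x34,g)}
  {x34, x35} × {e, f} = {(x34,e), (x34,f), (x35,e), (x35,f)}
  {x34, x35} × {e, g} = {(x34,e), (x34,g), (x35,e), (x35,g)}
  {x33, x34} × {e, f, g} = {(x33,e), (x33,f), (x33,g), (x34,e), (x34,f), (x34,g)}
  {x33, x34, x35} × {e, f} = {(x33,e), (x33,f), (x34,e), (x34,f), (x35,e), (x35,f)}
  {x33, x34, x35} × {e, g} = {(x33,e), (x33,g), (x34,e), (x34,g), (x35,e), (x35,g)}
  {x34, x35} × {e, f, g} = {(x34,e), (x34,f), (x34,g), (x35,e), (x35,f), (x35,g)}
  {x33, x34, x35} × {e, f, g} = {(x33,e), (x33,f), (x33,g), (x34,e), (x34,f), (x34,g), (x35,e), (x35,f), (x35,g)}
These 21 distinct sets form the basis B.
Close under arbitrary unions to get τ_{X×Y}; counting gives |τ_{X×Y}| = 70.


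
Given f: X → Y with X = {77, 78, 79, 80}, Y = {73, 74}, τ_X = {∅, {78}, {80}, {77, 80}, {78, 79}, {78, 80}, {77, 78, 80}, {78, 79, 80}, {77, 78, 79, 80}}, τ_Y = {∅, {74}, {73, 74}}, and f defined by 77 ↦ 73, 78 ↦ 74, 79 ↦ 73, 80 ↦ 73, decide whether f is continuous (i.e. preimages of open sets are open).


f IS continuous.

Compute f^{-1}(U) for each U ∈ τ_Y:
  U = ∅: f^{-1}(U) = ∅ ∈ τ_X ✓.
  U = {74}: f^{-1}(U) = {78} ∈ τ_X ✓.
  U = {73, 74}: f^{-1}(U) = {77, 78, 79, 80} ∈ τ_X ✓.
Every preimage lies in τ_X, so f IS continuous.


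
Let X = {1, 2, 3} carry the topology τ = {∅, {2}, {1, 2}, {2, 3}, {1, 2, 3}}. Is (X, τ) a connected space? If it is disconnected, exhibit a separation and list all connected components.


(X, τ) is connected.

Find clopen sets (U ∈ τ with X ∖ U ∈ τ):
  U = ∅, X ∖ U = {1, 2, 3} — both open, so U is clopen.
  U = {1, 2, 3}, X ∖ U = ∅ — both open, so U is clopen.
Only trivial clopens (∅ and X) exist, so (X, τ) is connected.
Compute connected components by grouping points that agree on all clopens:
  component: {1, 2, 3}


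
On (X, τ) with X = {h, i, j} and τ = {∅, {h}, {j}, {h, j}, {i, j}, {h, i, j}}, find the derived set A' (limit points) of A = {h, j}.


A' = {i}

For each x ∈ X, list the open sets U ∈ τ with x ∈ U, then check whether U ∩ (A ∖ {x}) ≠ ∅ for every such U.
  x = h: open {h} ∋ x has {h} ∩ (A ∖ {h}) = ∅, so x is NOT a limit point.
  x = i: opens ∋ x are {i, j}, {h, i, j}; each meets A ∖ {i}, so x IS a limit point.
  x = j: open {j} ∋ x has {j} ∩ (A ∖ {j}) = ∅, so x is NOT a limit point.
Collecting: A' = {i}.


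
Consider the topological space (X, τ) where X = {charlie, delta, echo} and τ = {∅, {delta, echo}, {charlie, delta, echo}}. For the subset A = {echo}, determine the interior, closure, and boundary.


int(A) = ∅, cl(A) = {charlie, delta, echo}, ∂A = {charlie, delta, echo}.

Closed sets in (X, τ) are complements of opens:
  closed(X, τ) = {∅, {charlie}, {charlie, delta, echo}}.
int(A) = ⋃ {U ∈ τ : U ⊆ A}. Opens contained in A: ∅.
Taking the union of these: int(A) = ∅.
cl(A) = ⋂ {C closed : A ⊆ C}. Closed sets containing A: {charlie, delta, echo}.
Intersecting these: cl(A) = {charlie, delta, echo}.
∂A = cl(A) ∖ int(A) = {charlie, delta, echo} ∖ ∅ = {charlie, delta, echo}.


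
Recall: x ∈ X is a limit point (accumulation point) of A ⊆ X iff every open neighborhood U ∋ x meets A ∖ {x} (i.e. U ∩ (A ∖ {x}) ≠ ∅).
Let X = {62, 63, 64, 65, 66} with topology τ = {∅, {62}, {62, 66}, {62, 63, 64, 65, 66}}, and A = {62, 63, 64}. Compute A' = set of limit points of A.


A' = {63, 64, 65, 66}

For each x ∈ X, list the open sets U ∈ τ with x ∈ U, then check whether U ∩ (A ∖ {x}) ≠ ∅ for every such U.
  x = 62: open {62} ∋ x has {62} ∩ (A ∖ {62}) = ∅, so x is NOT a limit point.
  x = 63: opens ∋ x are {62, 63, 64, 65, 66}; each meets A ∖ {63}, so x IS a limit point.
  x = 64: opens ∋ x are {62, 63, 64, 65, 66}; each meets A ∖ {64}, so x IS a limit point.
  x = 65: opens ∋ x are {62, 63, 64, 65, 66}; each meets A ∖ {65}, so x IS a limit point.
  x = 66: opens ∋ x are {62, 66}, {62, 63, 64, 65, 66}; each meets A ∖ {66}, so x IS a limit point.
Collecting: A' = {63, 64, 65, 66}.


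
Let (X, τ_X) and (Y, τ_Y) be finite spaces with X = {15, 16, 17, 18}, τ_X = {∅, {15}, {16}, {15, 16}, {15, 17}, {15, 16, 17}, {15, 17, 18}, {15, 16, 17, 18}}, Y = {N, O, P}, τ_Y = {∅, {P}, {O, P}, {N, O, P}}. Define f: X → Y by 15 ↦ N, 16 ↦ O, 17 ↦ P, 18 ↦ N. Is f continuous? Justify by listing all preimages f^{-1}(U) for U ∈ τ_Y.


f is NOT continuous.

Compute f^{-1}(U) for each U ∈ τ_Y:
  U = ∅: f^{-1}(U) = ∅ ∈ τ_X ✓.
  U = {P}: f^{-1}(U) = {17} ∉ τ_X ✗.
  U = {O, P}: f^{-1}(U) = {16, 17} ∉ τ_X ✗.
  U = {N, O, P}: f^{-1}(U) = {15, 16, 17, 18} ∈ τ_X ✓.
Found U = {P} with f^{-1}(U) = {17} not in τ_X. Therefore f is NOT continuous.


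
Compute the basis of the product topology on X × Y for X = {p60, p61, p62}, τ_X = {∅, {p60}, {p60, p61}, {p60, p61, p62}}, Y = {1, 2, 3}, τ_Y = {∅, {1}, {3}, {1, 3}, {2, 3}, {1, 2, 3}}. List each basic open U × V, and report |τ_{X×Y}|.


Basis B = {∅ × ∅, {p60} × {1}, {p60} × {3}, {p60} × {1, 3}, {p60, p61} × {1}, {p60} × {2, 3}, {p60, p61} × {3}, {p60} × {1, 2, 3}, {p60, p61, p62} × {1}, {p60, p61, p62} × {3}, {p60, p61} × {1, 3}, {p60, p61} × {2, 3}, {p60, p61} × {1, 2, 3}, {p60, p61, p62} × {1, 3}, {p60, p61, p62} × {2, 3}, {p60, p61, p62} × {1, 2, 3}}; |τ_{X×Y}| = 40.

Enumerate products U × V with U ∈ τ_X, V ∈ τ_Y (deduplicated):
  ∅ × ∅ = {} (∅)
  {p60} × {1} = {(p60,1)}
  {p60} × {3} = {(p60,3)}
  {p60} × {1, 3} = {(p60,1), (p60,3)}
  {p60, p61} × {1} = {(p60,1), (p61,1)}
  {p60} × {2, 3} = {(p60,2), (p60,3)}
  {p60, p61} × {3} = {(p60,3), (p61,3)}
  {p60} × {1, 2, 3} = {(p60,1), (p60,2), (p60,3)}
  {p60, p61, p62} × {1} = {(p60,1), (p61,1), (p62,1)}
  {p60, p61, p62} × {3} = {(p60,3), (p61,3), (p62,3)}
  {p60, p61} × {1, 3} = {(p60,1), (p60,3), (p61,1), (p61,3)}
  {p60, p61} × {2, 3} = {(p60,2), (p60,3), (p61,2), (p61,3)}
  {p60, p61} × {1, 2, 3} = {(p60,1), (p60,2), (p60,3), (p61,1), (p61,2), (p61,3)}
  {p60, p61, p62} × {1, 3} = {(p60,1), (p60,3), (p61,1), (p61,3), (p62,1), (p62,3)}
  {p60, p61, p62} × {2, 3} = {(p60,2), (p60,3), (p61,2), (p61,3), (p62,2), (p62,3)}
  {p60, p61, p62} × {1, 2, 3} = {(p60,1), (p60,2), (p60,3), (p61,1), (p61,2), (p61,3), (p62,1), (p62,2), (p62,3)}
These 16 distinct sets form the basis B.
Close under arbitrary unions to get τ_{X×Y}; counting gives |τ_{X×Y}| = 40.


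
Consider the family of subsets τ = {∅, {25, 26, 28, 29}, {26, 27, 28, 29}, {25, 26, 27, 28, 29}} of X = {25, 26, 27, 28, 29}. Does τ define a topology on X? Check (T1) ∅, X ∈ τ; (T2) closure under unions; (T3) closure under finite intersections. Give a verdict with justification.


τ is NOT a topology on X.

Axiom (T1): ∅ ∈ τ? Yes; X ∈ τ? Yes.
Axiom (T2/T3): check pairwise unions and intersections of members of τ.
Counterexample for (T3): {25, 26, 28, 29} ∩ {26, 27, 28, 29} = {26, 28, 29} ∉ τ. Therefore τ is NOT a topology.


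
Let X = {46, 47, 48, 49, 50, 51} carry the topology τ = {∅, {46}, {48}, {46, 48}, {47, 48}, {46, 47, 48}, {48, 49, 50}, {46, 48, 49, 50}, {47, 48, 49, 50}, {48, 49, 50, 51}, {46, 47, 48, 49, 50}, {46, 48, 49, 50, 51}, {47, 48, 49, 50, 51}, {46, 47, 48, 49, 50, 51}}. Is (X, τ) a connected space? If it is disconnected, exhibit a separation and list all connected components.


(X, τ) is disconnected; components = [{46}, {47, 48, 49, 50, 51}].

Find clopen sets (U ∈ τ with X ∖ U ∈ τ):
  U = ∅, X ∖ U = {46, 47, 48, 49, 50, 51} — both open, so U is clopen.
  U = {46}, X ∖ U = {47, 48, 49, 50, 51} — both open, so U is clopen.
  U = {47, 48, 49, 50, 51}, X ∖ U = {46} — both open, so U is clopen.
  U = {46, 47, 48, 49, 50, 51}, X ∖ U = ∅ — both open, so U is clopen.
Nontrivial clopen(s) exist: e.g. {46}. So (X, τ) is disconnected.
Compute connected components by grouping points that agree on all clopens:
  component: {46}
  component: {47, 48, 49, 50, 51}


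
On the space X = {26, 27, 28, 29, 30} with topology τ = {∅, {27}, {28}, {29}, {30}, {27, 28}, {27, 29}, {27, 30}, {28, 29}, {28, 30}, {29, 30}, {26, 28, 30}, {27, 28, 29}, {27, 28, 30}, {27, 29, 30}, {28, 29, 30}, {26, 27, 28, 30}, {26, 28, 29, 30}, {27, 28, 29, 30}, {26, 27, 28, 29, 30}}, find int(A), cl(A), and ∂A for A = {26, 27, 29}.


int(A) = {27, 29}, cl(A) = {26, 27, 29}, ∂A = {26}.

Closed sets in (X, τ) are complements of opens:
  closed(X, τ) = {∅, {26}, {27}, {29}, {26, 27}, {26, 28}, {26, 29}, {26, 30}, {27, 29}, {26, 27, 28}, {26, 27, 29}, {26, 27, 30}, {26, 28, 29}, {26, 28, 30}, {26, 29, 30}, {26, 27, 28, 29}, {26, 27, 28, 30}, {26, 27, 29, 30}, {26, 28, 29, 30}, {26, 27, 28, 29, 30}}.
int(A) = ⋃ {U ∈ τ : U ⊆ A}. Opens contained in A: ∅, {27}, {29}, {27, 29}.
Taking the union of these: int(A) = {27, 29}.
cl(A) = ⋂ {C closed : A ⊆ C}. Closed sets containing A: {26, 27, 29}, {26, 27, 28, 29}, {26, 27, 29, 30}, {26, 27, 28, 29, 30}.
Intersecting these: cl(A) = {26, 27, 29}.
∂A = cl(A) ∖ int(A) = {26, 27, 29} ∖ {27, 29} = {26}.


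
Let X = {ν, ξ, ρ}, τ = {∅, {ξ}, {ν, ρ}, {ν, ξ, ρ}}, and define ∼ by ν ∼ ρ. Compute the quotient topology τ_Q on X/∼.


X/∼ = {[ν=ρ], [ξ]}; |τ_Q| = 4.

Equivalence classes: [ν=ρ], [ξ].
Quotient map π: X → X/∼ sends ν ↦ [ν=ρ], ξ ↦ [ξ], ρ ↦ [ν=ρ].
For each subset V ⊆ X/∼, compute π^{-1}(V) ⊆ X and check whether π^{-1}(V) ∈ τ. V is open in τ_Q iff π^{-1}(V) ∈ τ.
  V = {}: π^{-1}(V) = ∅ ∈ τ ✓.
  V = {[ν=ρ]}: π^{-1}(V) = {ν, ρ} ∈ τ ✓.
  V = {[ξ]}: π^{-1}(V) = {ξ} ∈ τ ✓.
  V = {[ν=ρ], [ξ]}: π^{-1}(V) = {ν, ξ, ρ} ∈ τ ✓.
Open sets in the quotient: τ_Q = {{}, {[ν=ρ]}, {[ξ]}, {[ν=ρ], [ξ]}} (4 elements).


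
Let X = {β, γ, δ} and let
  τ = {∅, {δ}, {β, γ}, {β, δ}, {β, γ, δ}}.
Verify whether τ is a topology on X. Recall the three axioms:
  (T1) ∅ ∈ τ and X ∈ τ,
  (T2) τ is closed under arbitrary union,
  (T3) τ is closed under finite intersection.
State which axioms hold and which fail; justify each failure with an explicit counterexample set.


τ is NOT a topology on X.

Axiom (T1): ∅ ∈ τ? Yes; X ∈ τ? Yes.
Axiom (T2/T3): check pairwise unions and intersections of members of τ.
Counterexample for (T3): {β, γ} ∩ {β, δ} = {β} ∉ τ. Therefore τ is NOT a topology.


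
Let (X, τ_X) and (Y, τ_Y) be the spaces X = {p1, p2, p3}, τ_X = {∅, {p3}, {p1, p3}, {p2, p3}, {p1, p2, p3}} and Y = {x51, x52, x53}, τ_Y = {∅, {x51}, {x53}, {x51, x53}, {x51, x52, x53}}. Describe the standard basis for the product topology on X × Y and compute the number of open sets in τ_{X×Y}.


Basis B = {∅ × ∅, {p3} × {x51}, {p3} × {x53}, {p1, p3} × {x51}, {p1, p3} × {x53}, {p2, p3} × {x51}, {p2, p3} × {x53}, {p3} × {x51, x53}, {p1, p2, p3} × {x51}, {p1, p2, p3} × {x53}, {p3} × {x51, x52, x53}, {p1, p3} × {x51, x53}, {p2, p3} × {x51, x53}, {p1, p3} × {x51, x52, x53}, {p1, p2, p3} × {x51, x53}, {p2, p3} × {x51, x52, x53}, {p1, p2, p3} × {x51, x52, x53}}; |τ_{X×Y}| = 50.

Enumerate products U × V with U ∈ τ_X, V ∈ τ_Y (deduplicated):
  ∅ × ∅ = {} (∅)
  {p3} × {x51} = {(p3,x51)}
  {p3} × {x53} = {(p3,x53)}
  {p1, p3} × {x51} = {(p1,x51), (p3,x51)}
  {p1, p3} × {x53} = {(p1,x53), (p3,x53)}
  {p2, p3} × {x51} = {(p2,x51), (p3,x51)}
  {p2, p3} × {x53} = {(p2,x53), (p3,x53)}
  {p3} × {x51, x53} = {(p3,x51), (p3,x53)}
  {p1, p2, p3} × {x51} = {(p1,x51), (p2,x51), (p3,x51)}
  {p1, p2, p3} × {x53} = {(p1,x53), (p2,x53), (p3,x53)}
  {p3} × {x51, x52, x53} = {(p3,x51), (p3,x52), (p3,x53)}
  {p1, p3} × {x51, x53} = {(p1,x51), (p1,x53), (p3,x51), (p3,x53)}
  {p2, p3} × {x51, x53} = {(p2,x51), (p2,x53), (p3,x51), (p3,x53)}
  {p1, p3} × {x51, x52, x53} = {(p1,x51), (p1,x52), (p1,x53), (p3,x51), (p3,x52), (p3,x53)}
  {p1, p2, p3} × {x51, x53} = {(p1,x51), (p1,x53), (p2,x51), (p2,x53), (p3,x51), (p3,x53)}
  {p2, p3} × {x51, x52, x53} = {(p2,x51), (p2,x52), (p2,x53), (p3,x51), (p3,x52), (p3,x53)}
  {p1, p2, p3} × {x51, x52, x53} = {(p1,x51), (p1,x52), (p1,x53), (p2,x51), (p2,x52), (p2,x53), (p3,x51), (p3,x52), (p3,x53)}
These 17 distinct sets form the basis B.
Close under arbitrary unions to get τ_{X×Y}; counting gives |τ_{X×Y}| = 50.


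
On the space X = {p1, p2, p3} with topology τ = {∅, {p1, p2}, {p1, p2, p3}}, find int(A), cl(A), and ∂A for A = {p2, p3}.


int(A) = ∅, cl(A) = {p1, p2, p3}, ∂A = {p1, p2, p3}.

Closed sets in (X, τ) are complements of opens:
  closed(X, τ) = {∅, {p3}, {p1, p2, p3}}.
int(A) = ⋃ {U ∈ τ : U ⊆ A}. Opens contained in A: ∅.
Taking the union of these: int(A) = ∅.
cl(A) = ⋂ {C closed : A ⊆ C}. Closed sets containing A: {p1, p2, p3}.
Intersecting these: cl(A) = {p1, p2, p3}.
∂A = cl(A) ∖ int(A) = {p1, p2, p3} ∖ ∅ = {p1, p2, p3}.


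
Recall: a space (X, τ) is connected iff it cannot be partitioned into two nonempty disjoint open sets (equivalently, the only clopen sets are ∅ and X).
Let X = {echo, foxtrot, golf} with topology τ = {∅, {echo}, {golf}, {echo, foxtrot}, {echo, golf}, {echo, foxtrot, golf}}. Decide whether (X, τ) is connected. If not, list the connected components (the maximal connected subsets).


(X, τ) is disconnected; components = [{golf}, {echo, foxtrot}].

Find clopen sets (U ∈ τ with X ∖ U ∈ τ):
  U = ∅, X ∖ U = {echo, foxtrot, golf} — both open, so U is clopen.
  U = {golf}, X ∖ U = {echo, foxtrot} — both open, so U is clopen.
  U = {echo, foxtrot}, X ∖ U = {golf} — both open, so U is clopen.
  U = {echo, foxtrot, golf}, X ∖ U = ∅ — both open, so U is clopen.
Nontrivial clopen(s) exist: e.g. {golf}. So (X, τ) is disconnected.
Compute connected components by grouping points that agree on all clopens:
  component: {golf}
  component: {echo, foxtrot}
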